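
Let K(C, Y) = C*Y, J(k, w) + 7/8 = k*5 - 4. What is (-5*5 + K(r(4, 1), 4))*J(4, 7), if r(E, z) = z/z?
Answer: -2541/8 ≈ -317.63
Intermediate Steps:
r(E, z) = 1
J(k, w) = -39/8 + 5*k (J(k, w) = -7/8 + (k*5 - 4) = -7/8 + (5*k - 4) = -7/8 + (-4 + 5*k) = -39/8 + 5*k)
(-5*5 + K(r(4, 1), 4))*J(4, 7) = (-5*5 + 1*4)*(-39/8 + 5*4) = (-25 + 4)*(-39/8 + 20) = -21*121/8 = -2541/8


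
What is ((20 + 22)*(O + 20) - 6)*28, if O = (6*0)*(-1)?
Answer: 23352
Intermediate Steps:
O = 0 (O = 0*(-1) = 0)
((20 + 22)*(O + 20) - 6)*28 = ((20 + 22)*(0 + 20) - 6)*28 = (42*20 - 6)*28 = (840 - 6)*28 = 834*28 = 23352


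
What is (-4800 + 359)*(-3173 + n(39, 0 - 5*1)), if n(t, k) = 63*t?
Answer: 3179756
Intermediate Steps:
(-4800 + 359)*(-3173 + n(39, 0 - 5*1)) = (-4800 + 359)*(-3173 + 63*39) = -4441*(-3173 + 2457) = -4441*(-716) = 3179756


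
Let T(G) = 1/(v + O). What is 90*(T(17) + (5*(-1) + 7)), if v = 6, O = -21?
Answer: 174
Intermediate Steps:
T(G) = -1/15 (T(G) = 1/(6 - 21) = 1/(-15) = -1/15)
90*(T(17) + (5*(-1) + 7)) = 90*(-1/15 + (5*(-1) + 7)) = 90*(-1/15 + (-5 + 7)) = 90*(-1/15 + 2) = 90*(29/15) = 174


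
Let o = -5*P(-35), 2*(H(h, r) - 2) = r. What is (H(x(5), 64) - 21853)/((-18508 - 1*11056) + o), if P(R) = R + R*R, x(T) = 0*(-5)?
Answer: 7273/11838 ≈ 0.61438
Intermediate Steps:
x(T) = 0
H(h, r) = 2 + r/2
P(R) = R + R²
o = -5950 (o = -(-175)*(1 - 35) = -(-175)*(-34) = -5*1190 = -5950)
(H(x(5), 64) - 21853)/((-18508 - 1*11056) + o) = ((2 + (½)*64) - 21853)/((-18508 - 1*11056) - 5950) = ((2 + 32) - 21853)/((-18508 - 11056) - 5950) = (34 - 21853)/(-29564 - 5950) = -21819/(-35514) = -21819*(-1/35514) = 7273/11838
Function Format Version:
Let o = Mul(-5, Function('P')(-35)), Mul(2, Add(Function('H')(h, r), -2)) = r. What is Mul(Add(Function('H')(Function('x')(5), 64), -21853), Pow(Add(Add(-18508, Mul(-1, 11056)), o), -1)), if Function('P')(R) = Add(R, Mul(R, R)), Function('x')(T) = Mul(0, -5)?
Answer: Rational(7273, 11838) ≈ 0.61438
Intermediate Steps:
Function('x')(T) = 0
Function('H')(h, r) = Add(2, Mul(Rational(1, 2), r))
Function('P')(R) = Add(R, Pow(R, 2))
o = -5950 (o = Mul(-5, Mul(-35, Add(1, -35))) = Mul(-5, Mul(-35, -34)) = Mul(-5, 1190) = -5950)
Mul(Add(Function('H')(Function('x')(5), 64), -21853), Pow(Add(Add(-18508, Mul(-1, 11056)), o), -1)) = Mul(Add(Add(2, Mul(Rational(1, 2), 64)), -21853), Pow(Add(Add(-18508, Mul(-1, 11056)), -5950), -1)) = Mul(Add(Add(2, 32), -21853), Pow(Add(Add(-18508, -11056), -5950), -1)) = Mul(Add(34, -21853), Pow(Add(-29564, -5950), -1)) = Mul(-21819, Pow(-35514, -1)) = Mul(-21819, Rational(-1, 35514)) = Rational(7273, 11838)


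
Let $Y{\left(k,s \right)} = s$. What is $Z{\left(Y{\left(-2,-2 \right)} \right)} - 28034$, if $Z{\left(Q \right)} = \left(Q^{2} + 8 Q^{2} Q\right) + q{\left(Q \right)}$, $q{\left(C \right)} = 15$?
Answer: $-28079$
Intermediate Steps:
$Z{\left(Q \right)} = 15 + Q^{2} + 8 Q^{3}$ ($Z{\left(Q \right)} = \left(Q^{2} + 8 Q^{2} Q\right) + 15 = \left(Q^{2} + 8 Q^{3}\right) + 15 = 15 + Q^{2} + 8 Q^{3}$)
$Z{\left(Y{\left(-2,-2 \right)} \right)} - 28034 = \left(15 + \left(-2\right)^{2} + 8 \left(-2\right)^{3}\right) - 28034 = \left(15 + 4 + 8 \left(-8\right)\right) - 28034 = \left(15 + 4 - 64\right) - 28034 = -45 - 28034 = -28079$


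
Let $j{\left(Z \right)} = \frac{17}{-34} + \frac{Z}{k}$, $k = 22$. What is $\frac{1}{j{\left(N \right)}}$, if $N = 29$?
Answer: $\frac{11}{9} \approx 1.2222$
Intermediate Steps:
$j{\left(Z \right)} = - \frac{1}{2} + \frac{Z}{22}$ ($j{\left(Z \right)} = \frac{17}{-34} + \frac{Z}{22} = 17 \left(- \frac{1}{34}\right) + Z \frac{1}{22} = - \frac{1}{2} + \frac{Z}{22}$)
$\frac{1}{j{\left(N \right)}} = \frac{1}{- \frac{1}{2} + \frac{1}{22} \cdot 29} = \frac{1}{- \frac{1}{2} + \frac{29}{22}} = \frac{1}{\frac{9}{11}} = \frac{11}{9}$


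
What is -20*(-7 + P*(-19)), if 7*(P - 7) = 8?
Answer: 22640/7 ≈ 3234.3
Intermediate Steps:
P = 57/7 (P = 7 + (⅐)*8 = 7 + 8/7 = 57/7 ≈ 8.1429)
-20*(-7 + P*(-19)) = -20*(-7 + (57/7)*(-19)) = -20*(-7 - 1083/7) = -20*(-1132/7) = 22640/7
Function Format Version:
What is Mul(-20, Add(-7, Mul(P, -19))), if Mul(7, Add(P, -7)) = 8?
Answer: Rational(22640, 7) ≈ 3234.3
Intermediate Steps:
P = Rational(57, 7) (P = Add(7, Mul(Rational(1, 7), 8)) = Add(7, Rational(8, 7)) = Rational(57, 7) ≈ 8.1429)
Mul(-20, Add(-7, Mul(P, -19))) = Mul(-20, Add(-7, Mul(Rational(57, 7), -19))) = Mul(-20, Add(-7, Rational(-1083, 7))) = Mul(-20, Rational(-1132, 7)) = Rational(22640, 7)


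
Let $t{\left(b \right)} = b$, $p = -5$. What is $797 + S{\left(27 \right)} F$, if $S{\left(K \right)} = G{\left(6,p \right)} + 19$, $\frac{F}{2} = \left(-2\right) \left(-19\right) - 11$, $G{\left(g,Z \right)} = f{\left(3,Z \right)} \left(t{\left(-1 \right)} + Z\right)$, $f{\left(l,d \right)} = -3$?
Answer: $2795$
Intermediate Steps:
$G{\left(g,Z \right)} = 3 - 3 Z$ ($G{\left(g,Z \right)} = - 3 \left(-1 + Z\right) = 3 - 3 Z$)
$F = 54$ ($F = 2 \left(\left(-2\right) \left(-19\right) - 11\right) = 2 \left(38 - 11\right) = 2 \cdot 27 = 54$)
$S{\left(K \right)} = 37$ ($S{\left(K \right)} = \left(3 - -15\right) + 19 = \left(3 + 15\right) + 19 = 18 + 19 = 37$)
$797 + S{\left(27 \right)} F = 797 + 37 \cdot 54 = 797 + 1998 = 2795$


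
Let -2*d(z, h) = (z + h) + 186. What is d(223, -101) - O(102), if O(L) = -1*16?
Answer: -138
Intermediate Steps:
d(z, h) = -93 - h/2 - z/2 (d(z, h) = -((z + h) + 186)/2 = -((h + z) + 186)/2 = -(186 + h + z)/2 = -93 - h/2 - z/2)
O(L) = -16
d(223, -101) - O(102) = (-93 - 1/2*(-101) - 1/2*223) - 1*(-16) = (-93 + 101/2 - 223/2) + 16 = -154 + 16 = -138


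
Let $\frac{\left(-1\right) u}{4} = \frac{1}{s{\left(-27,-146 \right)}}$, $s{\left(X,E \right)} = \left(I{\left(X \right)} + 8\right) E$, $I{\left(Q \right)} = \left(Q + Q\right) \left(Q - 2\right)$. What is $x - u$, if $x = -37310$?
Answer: $- \frac{2143496811}{57451} \approx -37310.0$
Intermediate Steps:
$I{\left(Q \right)} = 2 Q \left(-2 + Q\right)$
$s{\left(X,E \right)} = E \left(8 + 2 X \left(-2 + X\right)\right)$ ($s{\left(X,E \right)} = \left(2 X \left(-2 + X\right) + 8\right) E = \left(8 + 2 X \left(-2 + X\right)\right) E = E \left(8 + 2 X \left(-2 + X\right)\right)$)
$u = \frac{1}{57451}$ ($u = - \frac{4}{2 \left(-146\right) \left(4 - 27 \left(-2 - 27\right)\right)} = - \frac{4}{2 \left(-146\right) \left(4 - -783\right)} = - \frac{4}{2 \left(-146\right) \left(4 + 783\right)} = - \frac{4}{2 \left(-146\right) 787} = - \frac{4}{-229804} = \left(-4\right) \left(- \frac{1}{229804}\right) = \frac{1}{57451} \approx 1.7406 \cdot 10^{-5}$)
$x - u = -37310 - \frac{1}{57451} = - \frac{2143496811}{57451}$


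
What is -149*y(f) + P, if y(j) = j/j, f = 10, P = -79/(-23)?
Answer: -3348/23 ≈ -145.57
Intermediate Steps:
P = 79/23 (P = -79*(-1/23) = 79/23 ≈ 3.4348)
y(j) = 1
-149*y(f) + P = -149*1 + 79/23 = -149 + 79/23 = -3348/23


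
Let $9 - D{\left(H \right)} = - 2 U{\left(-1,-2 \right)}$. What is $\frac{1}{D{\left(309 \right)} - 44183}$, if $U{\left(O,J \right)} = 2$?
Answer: $- \frac{1}{44170} \approx -2.264 \cdot 10^{-5}$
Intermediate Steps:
$D{\left(H \right)} = 13$ ($D{\left(H \right)} = 9 - \left(-2\right) 2 = 9 - -4 = 9 + 4 = 13$)
$\frac{1}{D{\left(309 \right)} - 44183} = \frac{1}{13 - 44183} = \frac{1}{-44170} = - \frac{1}{44170}$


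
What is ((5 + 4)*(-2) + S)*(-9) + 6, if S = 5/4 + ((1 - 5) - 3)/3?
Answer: 711/4 ≈ 177.75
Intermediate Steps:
S = -13/12 (S = 5*(1/4) + (-4 - 3)*(1/3) = 5/4 - 7*1/3 = 5/4 - 7/3 = -13/12 ≈ -1.0833)
((5 + 4)*(-2) + S)*(-9) + 6 = ((5 + 4)*(-2) - 13/12)*(-9) + 6 = (9*(-2) - 13/12)*(-9) + 6 = (-18 - 13/12)*(-9) + 6 = -229/12*(-9) + 6 = 687/4 + 6 = 711/4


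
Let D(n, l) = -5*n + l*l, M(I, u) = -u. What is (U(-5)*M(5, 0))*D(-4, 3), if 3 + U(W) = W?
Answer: 0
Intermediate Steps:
U(W) = -3 + W
D(n, l) = l**2 - 5*n (D(n, l) = -5*n + l**2 = l**2 - 5*n)
(U(-5)*M(5, 0))*D(-4, 3) = ((-3 - 5)*(-1*0))*(3**2 - 5*(-4)) = (-8*0)*(9 + 20) = 0*29 = 0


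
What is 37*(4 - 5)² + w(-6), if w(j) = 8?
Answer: 45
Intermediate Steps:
37*(4 - 5)² + w(-6) = 37*(4 - 5)² + 8 = 37*(-1)² + 8 = 37*1 + 8 = 37 + 8 = 45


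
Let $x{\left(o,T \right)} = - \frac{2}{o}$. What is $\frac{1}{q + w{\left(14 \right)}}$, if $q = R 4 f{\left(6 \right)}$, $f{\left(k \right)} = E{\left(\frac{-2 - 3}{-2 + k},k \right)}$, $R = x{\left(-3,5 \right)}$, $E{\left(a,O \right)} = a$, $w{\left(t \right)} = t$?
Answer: $\frac{3}{32} \approx 0.09375$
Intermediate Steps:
$R = \frac{2}{3}$ ($R = - \frac{2}{-3} = \left(-2\right) \left(- \frac{1}{3}\right) = \frac{2}{3} \approx 0.66667$)
$f{\left(k \right)} = - \frac{5}{-2 + k}$ ($f{\left(k \right)} = \frac{-2 - 3}{-2 + k} = - \frac{5}{-2 + k}$)
$q = - \frac{10}{3}$ ($q = \frac{2}{3} \cdot 4 \left(- \frac{5}{-2 + 6}\right) = \frac{8 \left(- \frac{5}{4}\right)}{3} = \frac{8 \left(\left(-5\right) \frac{1}{4}\right)}{3} = \frac{8}{3} \left(- \frac{5}{4}\right) = - \frac{10}{3} \approx -3.3333$)
$\frac{1}{q + w{\left(14 \right)}} = \frac{1}{- \frac{10}{3} + 14} = \frac{1}{\frac{32}{3}} = \frac{3}{32}$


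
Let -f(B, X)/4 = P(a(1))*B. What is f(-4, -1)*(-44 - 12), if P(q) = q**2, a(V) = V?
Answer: -896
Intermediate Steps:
f(B, X) = -4*B (f(B, X) = -4*1**2*B = -4*B)
f(-4, -1)*(-44 - 12) = (-4*(-4))*(-44 - 12) = 16*(-56) = -896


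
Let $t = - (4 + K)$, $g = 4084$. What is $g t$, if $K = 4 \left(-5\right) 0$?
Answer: $-16336$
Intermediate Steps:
$K = 0$ ($K = \left(-20\right) 0 = 0$)
$t = -4$ ($t = - (4 + 0) = \left(-1\right) 4 = -4$)
$g t = 4084 \left(-4\right) = -16336$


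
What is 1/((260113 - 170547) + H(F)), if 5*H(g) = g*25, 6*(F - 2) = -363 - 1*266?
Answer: 6/534311 ≈ 1.1229e-5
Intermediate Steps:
F = -617/6 (F = 2 + (-363 - 1*266)/6 = 2 + (-363 - 266)/6 = 2 + (1/6)*(-629) = 2 - 629/6 = -617/6 ≈ -102.83)
H(g) = 5*g (H(g) = (g*25)/5 = (25*g)/5 = 5*g)
1/((260113 - 170547) + H(F)) = 1/((260113 - 170547) + 5*(-617/6)) = 1/(89566 - 3085/6) = 1/(534311/6) = 6/534311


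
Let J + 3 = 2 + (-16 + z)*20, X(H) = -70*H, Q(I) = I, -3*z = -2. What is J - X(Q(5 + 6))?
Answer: 1387/3 ≈ 462.33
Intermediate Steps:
z = 2/3 (z = -1/3*(-2) = 2/3 ≈ 0.66667)
J = -923/3 (J = -3 + (2 + (-16 + 2/3)*20) = -3 + (2 - 46/3*20) = -3 + (2 - 920/3) = -3 - 914/3 = -923/3 ≈ -307.67)
J - X(Q(5 + 6)) = -923/3 - (-70)*(5 + 6) = -923/3 - (-70)*11 = -923/3 - 1*(-770) = -923/3 + 770 = 1387/3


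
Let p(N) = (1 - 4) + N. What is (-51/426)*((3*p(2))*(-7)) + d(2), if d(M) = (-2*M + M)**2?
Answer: 211/142 ≈ 1.4859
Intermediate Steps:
p(N) = -3 + N
d(M) = M**2 (d(M) = (-M)**2 = M**2)
(-51/426)*((3*p(2))*(-7)) + d(2) = (-51/426)*((3*(-3 + 2))*(-7)) + 2**2 = (-51*1/426)*((3*(-1))*(-7)) + 4 = -(-51)*(-7)/142 + 4 = -17/142*21 + 4 = -357/142 + 4 = 211/142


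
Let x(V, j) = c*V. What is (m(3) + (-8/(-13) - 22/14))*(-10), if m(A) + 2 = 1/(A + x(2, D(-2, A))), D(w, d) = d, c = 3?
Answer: 23300/819 ≈ 28.449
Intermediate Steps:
x(V, j) = 3*V
m(A) = -2 + 1/(6 + A) (m(A) = -2 + 1/(A + 3*2) = -2 + 1/(A + 6) = -2 + 1/(6 + A))
(m(3) + (-8/(-13) - 22/14))*(-10) = ((-11 - 2*3)/(6 + 3) + (-8/(-13) - 22/14))*(-10) = ((-11 - 6)/9 + (-8*(-1/13) - 22*1/14))*(-10) = ((⅑)*(-17) + (8/13 - 11/7))*(-10) = (-17/9 - 87/91)*(-10) = -2330/819*(-10) = 23300/819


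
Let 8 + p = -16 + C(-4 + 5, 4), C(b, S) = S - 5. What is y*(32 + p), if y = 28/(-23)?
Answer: -196/23 ≈ -8.5217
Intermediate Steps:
C(b, S) = -5 + S
y = -28/23 (y = 28*(-1/23) = -28/23 ≈ -1.2174)
p = -25 (p = -8 + (-16 + (-5 + 4)) = -8 + (-16 - 1) = -8 - 17 = -25)
y*(32 + p) = -28*(32 - 25)/23 = -28/23*7 = -196/23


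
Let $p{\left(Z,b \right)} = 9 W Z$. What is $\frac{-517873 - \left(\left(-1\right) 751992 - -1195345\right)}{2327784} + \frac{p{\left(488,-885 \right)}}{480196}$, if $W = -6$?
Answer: $- \frac{65364830533}{139724070708} \approx -0.46781$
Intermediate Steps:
$p{\left(Z,b \right)} = - 54 Z$ ($p{\left(Z,b \right)} = 9 \left(-6\right) Z = - 54 Z$)
$\frac{-517873 - \left(\left(-1\right) 751992 - -1195345\right)}{2327784} + \frac{p{\left(488,-885 \right)}}{480196} = \frac{-517873 - \left(\left(-1\right) 751992 - -1195345\right)}{2327784} + \frac{\left(-54\right) 488}{480196} = \left(-517873 - \left(-751992 + 1195345\right)\right) \frac{1}{2327784} - \frac{6588}{120049} = \left(-517873 - 443353\right) \frac{1}{2327784} - \frac{6588}{120049} = \left(-961226\right) \frac{1}{2327784} - \frac{6588}{120049} = - \frac{480613}{1163892} - \frac{6588}{120049} = - \frac{65364830533}{139724070708}$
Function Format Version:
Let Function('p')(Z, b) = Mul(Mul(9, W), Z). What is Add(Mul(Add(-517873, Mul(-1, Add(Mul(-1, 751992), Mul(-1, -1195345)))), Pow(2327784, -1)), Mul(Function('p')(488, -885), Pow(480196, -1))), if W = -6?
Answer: Rational(-65364830533, 139724070708) ≈ -0.46781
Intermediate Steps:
Function('p')(Z, b) = Mul(-54, Z) (Function('p')(Z, b) = Mul(Mul(9, -6), Z) = Mul(-54, Z))
Add(Mul(Add(-517873, Mul(-1, Add(Mul(-1, 751992), Mul(-1, -1195345)))), Pow(2327784, -1)), Mul(Function('p')(488, -885), Pow(480196, -1))) = Add(Mul(Add(-517873, Mul(-1, Add(Mul(-1, 751992), Mul(-1, -1195345)))), Pow(2327784, -1)), Mul(Mul(-54, 488), Pow(480196, -1))) = Add(Mul(Add(-517873, Mul(-1, Add(-751992, 1195345))), Rational(1, 2327784)), Mul(-26352, Rational(1, 480196))) = Add(Mul(Add(-517873, Mul(-1, 443353)), Rational(1, 2327784)), Rational(-6588, 120049)) = Add(Mul(Add(-517873, -443353), Rational(1, 2327784)), Rational(-6588, 120049)) = Add(Mul(-961226, Rational(1, 2327784)), Rational(-6588, 120049)) = Add(Rational(-480613, 1163892), Rational(-6588, 120049)) = Rational(-65364830533, 139724070708)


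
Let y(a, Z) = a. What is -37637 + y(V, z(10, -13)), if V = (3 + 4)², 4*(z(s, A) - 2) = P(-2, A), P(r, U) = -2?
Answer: -37588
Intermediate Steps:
z(s, A) = 3/2 (z(s, A) = 2 + (¼)*(-2) = 2 - ½ = 3/2)
V = 49 (V = 7² = 49)
-37637 + y(V, z(10, -13)) = -37637 + 49 = -37588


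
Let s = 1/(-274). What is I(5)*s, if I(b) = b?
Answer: -5/274 ≈ -0.018248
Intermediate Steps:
s = -1/274 ≈ -0.0036496
I(5)*s = 5*(-1/274) = -5/274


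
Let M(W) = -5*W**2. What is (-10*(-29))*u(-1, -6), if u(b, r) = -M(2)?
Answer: 5800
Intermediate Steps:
u(b, r) = 20 (u(b, r) = -(-5)*2**2 = -(-5)*4 = -1*(-20) = 20)
(-10*(-29))*u(-1, -6) = -10*(-29)*20 = 290*20 = 5800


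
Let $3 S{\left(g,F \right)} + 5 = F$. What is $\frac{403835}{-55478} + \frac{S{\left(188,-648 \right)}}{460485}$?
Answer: $- \frac{557916107059}{76640360490} \approx -7.2797$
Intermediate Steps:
$S{\left(g,F \right)} = - \frac{5}{3} + \frac{F}{3}$
$\frac{403835}{-55478} + \frac{S{\left(188,-648 \right)}}{460485} = \frac{403835}{-55478} + \frac{- \frac{5}{3} + \frac{1}{3} \left(-648\right)}{460485} = 403835 \left(- \frac{1}{55478}\right) + \left(- \frac{5}{3} - 216\right) \frac{1}{460485} = - \frac{403835}{55478} - \frac{653}{1381455} = - \frac{557916107059}{76640360490}$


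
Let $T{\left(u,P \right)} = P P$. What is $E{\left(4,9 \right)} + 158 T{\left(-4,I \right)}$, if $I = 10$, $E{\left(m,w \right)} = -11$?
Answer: $15789$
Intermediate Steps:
$T{\left(u,P \right)} = P^{2}$
$E{\left(4,9 \right)} + 158 T{\left(-4,I \right)} = -11 + 158 \cdot 10^{2} = -11 + 158 \cdot 100 = -11 + 15800 = 15789$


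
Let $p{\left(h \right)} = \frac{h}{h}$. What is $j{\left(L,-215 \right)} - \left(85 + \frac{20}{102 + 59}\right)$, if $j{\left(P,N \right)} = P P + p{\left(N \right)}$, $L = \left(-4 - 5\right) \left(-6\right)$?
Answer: $\frac{455932}{161} \approx 2831.9$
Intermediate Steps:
$p{\left(h \right)} = 1$
$L = 54$ ($L = \left(-9\right) \left(-6\right) = 54$)
$j{\left(P,N \right)} = 1 + P^{2}$ ($j{\left(P,N \right)} = P P + 1 = P^{2} + 1 = 1 + P^{2}$)
$j{\left(L,-215 \right)} - \left(85 + \frac{20}{102 + 59}\right) = \left(1 + 54^{2}\right) - \left(85 + \frac{20}{102 + 59}\right) = \left(1 + 2916\right) - \left(85 + \frac{20}{161}\right) = 2917 - \frac{13705}{161} = \frac{455932}{161}$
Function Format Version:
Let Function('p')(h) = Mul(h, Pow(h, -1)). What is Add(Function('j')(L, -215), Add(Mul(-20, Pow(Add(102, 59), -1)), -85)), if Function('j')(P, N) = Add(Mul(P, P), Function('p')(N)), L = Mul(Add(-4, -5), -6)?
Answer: Rational(455932, 161) ≈ 2831.9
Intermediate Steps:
Function('p')(h) = 1
L = 54 (L = Mul(-9, -6) = 54)
Function('j')(P, N) = Add(1, Pow(P, 2)) (Function('j')(P, N) = Add(Mul(P, P), 1) = Add(Pow(P, 2), 1) = Add(1, Pow(P, 2)))
Add(Function('j')(L, -215), Add(Mul(-20, Pow(Add(102, 59), -1)), -85)) = Add(Add(1, Pow(54, 2)), Add(Mul(-20, Pow(Add(102, 59), -1)), -85)) = Add(Add(1, 2916), Add(Mul(-20, Pow(161, -1)), -85)) = Add(2917, Add(Mul(-20, Rational(1, 161)), -85)) = Add(2917, Add(Rational(-20, 161), -85)) = Add(2917, Rational(-13705, 161)) = Rational(455932, 161)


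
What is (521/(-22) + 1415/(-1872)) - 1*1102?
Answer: -23195605/20592 ≈ -1126.4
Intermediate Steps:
(521/(-22) + 1415/(-1872)) - 1*1102 = (521*(-1/22) + 1415*(-1/1872)) - 1102 = (-521/22 - 1415/1872) - 1102 = -503221/20592 - 1102 = -23195605/20592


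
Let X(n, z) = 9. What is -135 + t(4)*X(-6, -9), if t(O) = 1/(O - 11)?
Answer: -954/7 ≈ -136.29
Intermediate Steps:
t(O) = 1/(-11 + O)
-135 + t(4)*X(-6, -9) = -135 + 9/(-11 + 4) = -135 + 9/(-7) = -135 - 1/7*9 = -135 - 9/7 = -954/7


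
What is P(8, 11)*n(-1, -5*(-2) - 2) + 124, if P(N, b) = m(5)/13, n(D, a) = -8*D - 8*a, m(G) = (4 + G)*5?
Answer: -908/13 ≈ -69.846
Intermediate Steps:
m(G) = 20 + 5*G
P(N, b) = 45/13 (P(N, b) = (20 + 5*5)/13 = (20 + 25)*(1/13) = 45*(1/13) = 45/13)
P(8, 11)*n(-1, -5*(-2) - 2) + 124 = 45*(-8*(-1) - 8*(-5*(-2) - 2))/13 + 124 = 45*(8 - 8*(10 - 2))/13 + 124 = 45*(8 - 8*8)/13 + 124 = 45*(8 - 64)/13 + 124 = (45/13)*(-56) + 124 = -2520/13 + 124 = -908/13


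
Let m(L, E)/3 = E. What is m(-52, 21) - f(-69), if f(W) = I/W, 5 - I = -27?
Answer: 4379/69 ≈ 63.464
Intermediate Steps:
m(L, E) = 3*E
I = 32 (I = 5 - 1*(-27) = 5 + 27 = 32)
f(W) = 32/W
m(-52, 21) - f(-69) = 3*21 - 32/(-69) = 63 - 32*(-1)/69 = 63 - 1*(-32/69) = 63 + 32/69 = 4379/69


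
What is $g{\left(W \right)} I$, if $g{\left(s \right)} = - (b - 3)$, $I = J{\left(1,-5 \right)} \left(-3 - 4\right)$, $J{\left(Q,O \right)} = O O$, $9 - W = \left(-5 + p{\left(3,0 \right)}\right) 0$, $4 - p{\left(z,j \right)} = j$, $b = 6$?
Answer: $525$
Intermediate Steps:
$p{\left(z,j \right)} = 4 - j$
$W = 9$ ($W = 9 - \left(-5 + \left(4 - 0\right)\right) 0 = 9 - \left(-5 + \left(4 + 0\right)\right) 0 = 9 - \left(-5 + 4\right) 0 = 9 - \left(-1\right) 0 = 9 - 0 = 9 + 0 = 9$)
$J{\left(Q,O \right)} = O^{2}$
$I = -175$ ($I = \left(-5\right)^{2} \left(-3 - 4\right) = 25 \left(-7\right) = -175$)
$g{\left(s \right)} = -3$ ($g{\left(s \right)} = - (6 - 3) = \left(-1\right) 3 = -3$)
$g{\left(W \right)} I = \left(-3\right) \left(-175\right) = 525$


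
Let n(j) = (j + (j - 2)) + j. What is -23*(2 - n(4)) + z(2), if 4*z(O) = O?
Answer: 369/2 ≈ 184.50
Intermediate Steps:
n(j) = -2 + 3*j (n(j) = (j + (-2 + j)) + j = (-2 + 2*j) + j = -2 + 3*j)
z(O) = O/4
-23*(2 - n(4)) + z(2) = -23*(2 - (-2 + 3*4)) + (¼)*2 = -23*(2 - (-2 + 12)) + ½ = -23*(2 - 1*10) + ½ = -23*(2 - 10) + ½ = -23*(-8) + ½ = 184 + ½ = 369/2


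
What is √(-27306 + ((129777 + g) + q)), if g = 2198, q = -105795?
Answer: I*√1126 ≈ 33.556*I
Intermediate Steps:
√(-27306 + ((129777 + g) + q)) = √(-27306 + ((129777 + 2198) - 105795)) = √(-27306 + (131975 - 105795)) = √(-27306 + 26180) = √(-1126) = I*√1126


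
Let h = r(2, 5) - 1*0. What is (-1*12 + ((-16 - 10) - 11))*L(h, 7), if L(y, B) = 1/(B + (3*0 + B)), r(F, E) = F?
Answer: -7/2 ≈ -3.5000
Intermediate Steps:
h = 2 (h = 2 - 1*0 = 2 + 0 = 2)
L(y, B) = 1/(2*B) (L(y, B) = 1/(B + (0 + B)) = 1/(B + B) = 1/(2*B))
(-1*12 + ((-16 - 10) - 11))*L(h, 7) = (-1*12 + ((-16 - 10) - 11))*((1/2)/7) = (-12 + (-26 - 11))*((1/2)*(1/7)) = (-12 - 37)*(1/14) = -49*1/14 = -7/2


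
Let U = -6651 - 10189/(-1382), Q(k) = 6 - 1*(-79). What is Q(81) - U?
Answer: 9298963/1382 ≈ 6728.6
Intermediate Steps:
Q(k) = 85 (Q(k) = 6 + 79 = 85)
U = -9181493/1382 (U = -6651 - 10189*(-1)/1382 = -6651 - 1*(-10189/1382) = -6651 + 10189/1382 = -9181493/1382 ≈ -6643.6)
Q(81) - U = 85 - 1*(-9181493/1382) = 85 + 9181493/1382 = 9298963/1382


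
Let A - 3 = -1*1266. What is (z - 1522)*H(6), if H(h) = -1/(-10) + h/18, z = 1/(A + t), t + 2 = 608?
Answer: -2599883/3942 ≈ -659.53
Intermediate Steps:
A = -1263 (A = 3 - 1*1266 = 3 - 1266 = -1263)
t = 606 (t = -2 + 608 = 606)
z = -1/657 (z = 1/(-1263 + 606) = 1/(-657) = -1/657 ≈ -0.0015221)
H(h) = ⅒ + h/18 (H(h) = -1*(-⅒) + h*(1/18) = ⅒ + h/18)
(z - 1522)*H(6) = (-1/657 - 1522)*(⅒ + (1/18)*6) = -999955*(⅒ + ⅓)/657 = -999955/657*13/30 = -2599883/3942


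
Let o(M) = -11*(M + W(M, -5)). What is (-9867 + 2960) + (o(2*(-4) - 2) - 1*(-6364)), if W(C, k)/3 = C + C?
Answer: 227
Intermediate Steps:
W(C, k) = 6*C (W(C, k) = 3*(C + C) = 3*(2*C) = 6*C)
o(M) = -77*M (o(M) = -11*(M + 6*M) = -77*M)
(-9867 + 2960) + (o(2*(-4) - 2) - 1*(-6364)) = (-9867 + 2960) + (-77*(2*(-4) - 2) - 1*(-6364)) = -6907 + (-77*(-8 - 2) + 6364) = -6907 + (-77*(-10) + 6364) = -6907 + (770 + 6364) = -6907 + 7134 = 227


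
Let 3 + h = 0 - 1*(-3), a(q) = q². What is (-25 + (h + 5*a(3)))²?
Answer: 400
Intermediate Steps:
h = 0 (h = -3 + (0 - 1*(-3)) = -3 + (0 + 3) = -3 + 3 = 0)
(-25 + (h + 5*a(3)))² = (-25 + (0 + 5*3²))² = (-25 + (0 + 5*9))² = (-25 + (0 + 45))² = (-25 + 45)² = 20² = 400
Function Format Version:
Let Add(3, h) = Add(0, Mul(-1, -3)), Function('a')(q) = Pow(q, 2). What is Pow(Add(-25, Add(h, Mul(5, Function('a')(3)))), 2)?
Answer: 400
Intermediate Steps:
h = 0 (h = Add(-3, Add(0, Mul(-1, -3))) = Add(-3, Add(0, 3)) = Add(-3, 3) = 0)
Pow(Add(-25, Add(h, Mul(5, Function('a')(3)))), 2) = Pow(Add(-25, Add(0, Mul(5, Pow(3, 2)))), 2) = Pow(Add(-25, Add(0, Mul(5, 9))), 2) = Pow(Add(-25, Add(0, 45)), 2) = Pow(Add(-25, 45), 2) = Pow(20, 2) = 400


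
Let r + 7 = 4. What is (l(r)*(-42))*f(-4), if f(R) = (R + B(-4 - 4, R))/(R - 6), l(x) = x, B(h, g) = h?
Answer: 756/5 ≈ 151.20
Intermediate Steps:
r = -3 (r = -7 + 4 = -3)
f(R) = (-8 + R)/(-6 + R) (f(R) = (R + (-4 - 4))/(R - 6) = (R - 8)/(-6 + R) = (-8 + R)/(-6 + R))
(l(r)*(-42))*f(-4) = (-3*(-42))*((-8 - 4)/(-6 - 4)) = 126*(-12/(-10)) = 126*(-⅒*(-12)) = 126*(6/5) = 756/5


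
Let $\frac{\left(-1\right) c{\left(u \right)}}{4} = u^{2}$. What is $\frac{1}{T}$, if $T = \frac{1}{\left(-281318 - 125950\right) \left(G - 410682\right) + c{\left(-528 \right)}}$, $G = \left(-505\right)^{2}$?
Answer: $63392999940$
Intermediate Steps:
$G = 255025$
$c{\left(u \right)} = - 4 u^{2}$
$T = \frac{1}{63392999940}$ ($T = \frac{1}{\left(-281318 - 125950\right) \left(255025 - 410682\right) - 4 \left(-528\right)^{2}} = \frac{1}{\left(-407268\right) \left(-155657\right) - 1115136} = \frac{1}{63394115076 - 1115136} = \frac{1}{63392999940} \approx 1.5775 \cdot 10^{-11}$)
$\frac{1}{T} = \frac{1}{\frac{1}{63392999940}} = 63392999940$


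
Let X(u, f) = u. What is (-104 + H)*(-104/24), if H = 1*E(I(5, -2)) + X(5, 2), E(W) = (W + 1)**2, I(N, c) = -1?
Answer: 429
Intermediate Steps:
E(W) = (1 + W)**2
H = 5 (H = 1*(1 - 1)**2 + 5 = 1*0**2 + 5 = 1*0 + 5 = 0 + 5 = 5)
(-104 + H)*(-104/24) = (-104 + 5)*(-104/24) = -(-10296)/24 = -99*(-13/3) = 429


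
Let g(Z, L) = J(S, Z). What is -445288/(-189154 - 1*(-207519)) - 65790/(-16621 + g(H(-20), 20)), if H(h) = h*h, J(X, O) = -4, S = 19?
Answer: -247787186/12212725 ≈ -20.289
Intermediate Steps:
H(h) = h²
g(Z, L) = -4
-445288/(-189154 - 1*(-207519)) - 65790/(-16621 + g(H(-20), 20)) = -445288/(-189154 - 1*(-207519)) - 65790/(-16621 - 4) = -445288/(-189154 + 207519) - 65790/(-16625) = -445288/18365 - 65790*(-1/16625) = -445288*1/18365 + 13158/3325 = -445288/18365 + 13158/3325 = -247787186/12212725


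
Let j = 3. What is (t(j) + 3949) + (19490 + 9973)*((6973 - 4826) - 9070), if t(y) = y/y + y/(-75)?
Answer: -5099209976/25 ≈ -2.0397e+8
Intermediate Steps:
t(y) = 1 - y/75 (t(y) = 1 + y*(-1/75) = 1 - y/75)
(t(j) + 3949) + (19490 + 9973)*((6973 - 4826) - 9070) = ((1 - 1/75*3) + 3949) + (19490 + 9973)*((6973 - 4826) - 9070) = ((1 - 1/25) + 3949) + 29463*(2147 - 9070) = (24/25 + 3949) + 29463*(-6923) = 98749/25 - 203972349 = -5099209976/25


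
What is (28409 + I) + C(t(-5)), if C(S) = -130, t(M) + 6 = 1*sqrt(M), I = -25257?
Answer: 3022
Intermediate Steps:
t(M) = -6 + sqrt(M) (t(M) = -6 + 1*sqrt(M) = -6 + sqrt(M))
(28409 + I) + C(t(-5)) = (28409 - 25257) - 130 = 3152 - 130 = 3022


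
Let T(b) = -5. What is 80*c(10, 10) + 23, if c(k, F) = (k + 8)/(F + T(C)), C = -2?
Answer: 311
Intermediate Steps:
c(k, F) = (8 + k)/(-5 + F) (c(k, F) = (k + 8)/(F - 5) = (8 + k)/(-5 + F))
80*c(10, 10) + 23 = 80*((8 + 10)/(-5 + 10)) + 23 = 80*(18/5) + 23 = 288 + 23 = 311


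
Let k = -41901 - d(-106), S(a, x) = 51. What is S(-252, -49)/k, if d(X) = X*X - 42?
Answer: -51/53095 ≈ -0.00096054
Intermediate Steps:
d(X) = -42 + X² (d(X) = X² - 42 = -42 + X²)
k = -53095 (k = -41901 - (-42 + (-106)²) = -41901 - (-42 + 11236) = -41901 - 1*11194 = -41901 - 11194 = -53095)
S(-252, -49)/k = 51/(-53095) = 51*(-1/53095) = -51/53095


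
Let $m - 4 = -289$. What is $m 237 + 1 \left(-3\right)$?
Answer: $-67548$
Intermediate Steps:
$m = -285$ ($m = 4 - 289 = -285$)
$m 237 + 1 \left(-3\right) = \left(-285\right) 237 + 1 \left(-3\right) = -67545 - 3 = -67548$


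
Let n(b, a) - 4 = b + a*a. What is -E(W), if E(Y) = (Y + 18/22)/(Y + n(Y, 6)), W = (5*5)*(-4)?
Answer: -1091/1760 ≈ -0.61989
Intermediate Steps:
W = -100 (W = 25*(-4) = -100)
n(b, a) = 4 + b + a² (n(b, a) = 4 + (b + a*a) = 4 + (b + a²) = 4 + b + a²)
E(Y) = (9/11 + Y)/(40 + 2*Y) (E(Y) = (Y + 18/22)/(Y + (4 + Y + 6²)) = (Y + 18*(1/22))/(Y + (4 + Y + 36)) = (Y + 9/11)/(Y + (40 + Y)) = (9/11 + Y)/(40 + 2*Y))
-E(W) = -(9 + 11*(-100))/(22*(20 - 100)) = -(9 - 1100)/(22*(-80)) = -(-1)*(-1091)/(22*80) = -1*1091/1760 = -1091/1760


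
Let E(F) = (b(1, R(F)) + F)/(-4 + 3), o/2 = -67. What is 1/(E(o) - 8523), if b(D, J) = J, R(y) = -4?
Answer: -1/8385 ≈ -0.00011926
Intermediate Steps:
o = -134 (o = 2*(-67) = -134)
E(F) = 4 - F (E(F) = (-4 + F)/(-4 + 3) = (-4 + F)/(-1) = -(-4 + F) = 4 - F)
1/(E(o) - 8523) = 1/((4 - 1*(-134)) - 8523) = 1/((4 + 134) - 8523) = 1/(138 - 8523) = 1/(-8385) = -1/8385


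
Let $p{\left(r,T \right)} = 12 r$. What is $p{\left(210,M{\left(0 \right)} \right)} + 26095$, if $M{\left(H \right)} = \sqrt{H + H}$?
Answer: $28615$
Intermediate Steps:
$M{\left(H \right)} = \sqrt{2} \sqrt{H}$ ($M{\left(H \right)} = \sqrt{2 H} = \sqrt{2} \sqrt{H}$)
$p{\left(210,M{\left(0 \right)} \right)} + 26095 = 12 \cdot 210 + 26095 = 2520 + 26095 = 28615$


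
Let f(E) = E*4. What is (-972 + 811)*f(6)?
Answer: -3864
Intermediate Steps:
f(E) = 4*E
(-972 + 811)*f(6) = (-972 + 811)*(4*6) = -161*24 = -3864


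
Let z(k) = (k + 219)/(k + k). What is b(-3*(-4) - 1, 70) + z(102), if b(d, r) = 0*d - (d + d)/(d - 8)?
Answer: -1175/204 ≈ -5.7598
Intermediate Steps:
b(d, r) = -2*d/(-8 + d) (b(d, r) = 0 - 2*d/(-8 + d) = -2*d/(-8 + d))
z(k) = (219 + k)/(2*k) (z(k) = (219 + k)/((2*k)) = (219 + k)*(1/(2*k)) = (219 + k)/(2*k))
b(-3*(-4) - 1, 70) + z(102) = -2*(-3*(-4) - 1)/(-8 + (-3*(-4) - 1)) + (1/2)*(219 + 102)/102 = -2*(12 - 1)/(-8 + (12 - 1)) + (1/2)*(1/102)*321 = -2*11/(-8 + 11) + 107/68 = -2*11/3 + 107/68 = -2*11*1/3 + 107/68 = -22/3 + 107/68 = -1175/204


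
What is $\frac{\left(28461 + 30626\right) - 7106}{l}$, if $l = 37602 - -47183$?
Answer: $\frac{51981}{84785} \approx 0.61309$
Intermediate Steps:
$l = 84785$ ($l = 37602 + 47183 = 84785$)
$\frac{\left(28461 + 30626\right) - 7106}{l} = \frac{\left(28461 + 30626\right) - 7106}{84785} = \left(59087 - 7106\right) \frac{1}{84785} = 51981 \cdot \frac{1}{84785} = \frac{51981}{84785}$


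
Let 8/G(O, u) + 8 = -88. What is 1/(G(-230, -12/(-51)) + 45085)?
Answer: 12/541019 ≈ 2.2180e-5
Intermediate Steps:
G(O, u) = -1/12 (G(O, u) = 8/(-8 - 88) = 8/(-96) = 8*(-1/96) = -1/12)
1/(G(-230, -12/(-51)) + 45085) = 1/(-1/12 + 45085) = 1/(541019/12) = 12/541019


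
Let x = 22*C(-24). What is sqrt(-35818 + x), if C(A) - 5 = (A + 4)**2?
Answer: 62*I*sqrt(7) ≈ 164.04*I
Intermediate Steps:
C(A) = 5 + (4 + A)**2 (C(A) = 5 + (A + 4)**2 = 5 + (4 + A)**2)
x = 8910 (x = 22*(5 + (4 - 24)**2) = 22*(5 + (-20)**2) = 22*(5 + 400) = 22*405 = 8910)
sqrt(-35818 + x) = sqrt(-35818 + 8910) = sqrt(-26908) = 62*I*sqrt(7)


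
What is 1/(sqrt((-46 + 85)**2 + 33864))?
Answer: sqrt(35385)/35385 ≈ 0.0053161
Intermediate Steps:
1/(sqrt((-46 + 85)**2 + 33864)) = 1/(sqrt(39**2 + 33864)) = 1/(sqrt(1521 + 33864)) = 1/(sqrt(35385)) = sqrt(35385)/35385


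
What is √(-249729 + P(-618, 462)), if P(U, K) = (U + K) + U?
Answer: I*√250503 ≈ 500.5*I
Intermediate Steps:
P(U, K) = K + 2*U (P(U, K) = (K + U) + U = K + 2*U)
√(-249729 + P(-618, 462)) = √(-249729 + (462 + 2*(-618))) = √(-249729 + (462 - 1236)) = √(-249729 - 774) = √(-250503) = I*√250503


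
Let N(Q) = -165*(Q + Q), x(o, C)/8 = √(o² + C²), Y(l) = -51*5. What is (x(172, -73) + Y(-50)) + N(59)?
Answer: -19725 + 8*√34913 ≈ -18230.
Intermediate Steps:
Y(l) = -255
x(o, C) = 8*√(C² + o²) (x(o, C) = 8*√(o² + C²) = 8*√(C² + o²))
N(Q) = -330*Q
(x(172, -73) + Y(-50)) + N(59) = (8*√((-73)² + 172²) - 255) - 330*59 = (8*√(5329 + 29584) - 255) - 19470 = (8*√34913 - 255) - 19470 = (-255 + 8*√34913) - 19470 = -19725 + 8*√34913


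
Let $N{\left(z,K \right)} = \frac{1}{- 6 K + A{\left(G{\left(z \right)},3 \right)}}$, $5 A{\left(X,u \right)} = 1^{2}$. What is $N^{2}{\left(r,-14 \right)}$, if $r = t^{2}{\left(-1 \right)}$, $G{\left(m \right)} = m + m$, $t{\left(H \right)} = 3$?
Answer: $\frac{25}{177241} \approx 0.00014105$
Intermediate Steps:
$G{\left(m \right)} = 2 m$
$r = 9$ ($r = 3^{2} = 9$)
$A{\left(X,u \right)} = \frac{1}{5}$ ($A{\left(X,u \right)} = \frac{1^{2}}{5} = \frac{1}{5} \cdot 1 = \frac{1}{5}$)
$N{\left(z,K \right)} = \frac{1}{\frac{1}{5} - 6 K}$ ($N{\left(z,K \right)} = \frac{1}{- 6 K + \frac{1}{5}} = \frac{1}{\frac{1}{5} - 6 K}$)
$N^{2}{\left(r,-14 \right)} = \left(- \frac{5}{-1 + 30 \left(-14\right)}\right)^{2} = \left(- \frac{5}{-1 - 420}\right)^{2} = \left(- \frac{5}{-421}\right)^{2} = \left(\left(-5\right) \left(- \frac{1}{421}\right)\right)^{2} = \left(\frac{5}{421}\right)^{2} = \frac{25}{177241}$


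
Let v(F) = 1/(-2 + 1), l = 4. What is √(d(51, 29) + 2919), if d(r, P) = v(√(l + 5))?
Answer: √2918 ≈ 54.018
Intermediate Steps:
v(F) = -1 (v(F) = 1/(-1) = -1)
d(r, P) = -1
√(d(51, 29) + 2919) = √(-1 + 2919) = √2918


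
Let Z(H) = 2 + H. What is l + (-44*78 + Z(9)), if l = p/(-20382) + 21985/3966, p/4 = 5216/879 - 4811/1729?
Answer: -69932809953153107/20475387287082 ≈ -3415.5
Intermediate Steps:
p = 19158380/1519791 (p = 4*(5216/879 - 4811/1729) = 4*(4789595/1519791) = 19158380/1519791 ≈ 12.606)
l = 113489955954415/20475387287082 (l = (19158380/1519791)/(-20382) + 21985/3966 = (19158380/1519791)*(-1/20382) + 21985*(1/3966) = -9579190/15488190081 + 21985/3966 = 113489955954415/20475387287082 ≈ 5.5427)
l + (-44*78 + Z(9)) = 113489955954415/20475387287082 + (-44*78 + (2 + 9)) = 113489955954415/20475387287082 + (-3432 + 11) = 113489955954415/20475387287082 - 3421 = -69932809953153107/20475387287082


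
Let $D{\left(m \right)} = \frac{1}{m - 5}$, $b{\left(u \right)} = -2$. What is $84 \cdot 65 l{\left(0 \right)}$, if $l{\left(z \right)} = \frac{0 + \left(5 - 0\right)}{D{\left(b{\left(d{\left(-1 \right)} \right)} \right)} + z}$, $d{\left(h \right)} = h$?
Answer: $-191100$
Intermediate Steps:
$D{\left(m \right)} = \frac{1}{-5 + m}$
$l{\left(z \right)} = \frac{5}{- \frac{1}{7} + z}$ ($l{\left(z \right)} = \frac{0 + \left(5 - 0\right)}{\frac{1}{-5 - 2} + z} = \frac{0 + \left(5 + 0\right)}{\frac{1}{-7} + z} = \frac{0 + 5}{- \frac{1}{7} + z} = \frac{5}{- \frac{1}{7} + z}$)
$84 \cdot 65 l{\left(0 \right)} = 84 \cdot 65 \frac{35}{-1 + 7 \cdot 0} = 5460 \frac{35}{-1 + 0} = 5460 \frac{35}{-1} = 5460 \cdot 35 \left(-1\right) = 5460 \left(-35\right) = -191100$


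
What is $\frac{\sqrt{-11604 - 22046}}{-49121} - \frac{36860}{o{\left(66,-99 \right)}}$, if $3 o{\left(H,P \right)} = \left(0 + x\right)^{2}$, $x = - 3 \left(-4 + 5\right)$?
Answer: $- \frac{36860}{3} - \frac{5 i \sqrt{1346}}{49121} \approx -12287.0 - 0.0037344 i$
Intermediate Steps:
$x = -3$ ($x = \left(-3\right) 1 = -3$)
$o{\left(H,P \right)} = 3$ ($o{\left(H,P \right)} = \frac{\left(0 - 3\right)^{2}}{3} = \frac{\left(-3\right)^{2}}{3} = \frac{1}{3} \cdot 9 = 3$)
$\frac{\sqrt{-11604 - 22046}}{-49121} - \frac{36860}{o{\left(66,-99 \right)}} = \frac{\sqrt{-11604 - 22046}}{-49121} - \frac{36860}{3} = \sqrt{-33650} \left(- \frac{1}{49121}\right) - \frac{36860}{3} = 5 i \sqrt{1346} \left(- \frac{1}{49121}\right) - \frac{36860}{3} = - \frac{5 i \sqrt{1346}}{49121} - \frac{36860}{3} = - \frac{36860}{3} - \frac{5 i \sqrt{1346}}{49121}$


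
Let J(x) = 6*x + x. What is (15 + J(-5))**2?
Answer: 400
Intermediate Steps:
J(x) = 7*x
(15 + J(-5))**2 = (15 + 7*(-5))**2 = (15 - 35)**2 = (-20)**2 = 400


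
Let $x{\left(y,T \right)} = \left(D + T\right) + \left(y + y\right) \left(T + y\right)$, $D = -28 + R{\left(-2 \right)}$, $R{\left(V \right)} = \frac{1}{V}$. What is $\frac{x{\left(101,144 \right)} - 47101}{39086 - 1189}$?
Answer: $\frac{5009}{75794} \approx 0.066087$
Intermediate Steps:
$D = - \frac{57}{2}$ ($D = -28 + \frac{1}{-2} = -28 - \frac{1}{2} = - \frac{57}{2} \approx -28.5$)
$x{\left(y,T \right)} = - \frac{57}{2} + T + 2 y \left(T + y\right)$ ($x{\left(y,T \right)} = \left(- \frac{57}{2} + T\right) + \left(y + y\right) \left(T + y\right) = \left(- \frac{57}{2} + T\right) + 2 y \left(T + y\right) = - \frac{57}{2} + T + 2 y \left(T + y\right)$)
$\frac{x{\left(101,144 \right)} - 47101}{39086 - 1189} = \frac{\left(- \frac{57}{2} + 144 + 2 \cdot 101^{2} + 2 \cdot 144 \cdot 101\right) - 47101}{39086 - 1189} = \frac{\left(- \frac{57}{2} + 144 + 2 \cdot 10201 + 29088\right) - 47101}{37897} = \left(\left(- \frac{57}{2} + 144 + 20402 + 29088\right) - 47101\right) \frac{1}{37897} = \left(\frac{99211}{2} - 47101\right) \frac{1}{37897} = \frac{5009}{2} \cdot \frac{1}{37897} = \frac{5009}{75794}$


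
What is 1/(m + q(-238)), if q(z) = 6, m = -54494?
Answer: -1/54488 ≈ -1.8353e-5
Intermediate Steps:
1/(m + q(-238)) = 1/(-54494 + 6) = 1/(-54488) = -1/54488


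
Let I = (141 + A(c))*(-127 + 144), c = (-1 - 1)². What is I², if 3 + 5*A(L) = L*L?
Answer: 148986436/25 ≈ 5.9595e+6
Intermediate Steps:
c = 4 (c = (-2)² = 4)
A(L) = -⅗ + L²/5 (A(L) = -⅗ + (L*L)/5 = -⅗ + L²/5)
I = 12206/5 (I = (141 + (-⅗ + (⅕)*4²))*(-127 + 144) = (141 + (-⅗ + (⅕)*16))*17 = (141 + (-⅗ + 16/5))*17 = (141 + 13/5)*17 = (718/5)*17 = 12206/5 ≈ 2441.2)
I² = (12206/5)² = 148986436/25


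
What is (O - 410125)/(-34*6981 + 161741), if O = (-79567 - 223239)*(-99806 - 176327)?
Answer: -83614319073/75613 ≈ -1.1058e+6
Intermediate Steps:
O = 83614729198 (O = -302806*(-276133) = 83614729198)
(O - 410125)/(-34*6981 + 161741) = (83614729198 - 410125)/(-34*6981 + 161741) = 83614319073/(-237354 + 161741) = 83614319073/(-75613) = 83614319073*(-1/75613) = -83614319073/75613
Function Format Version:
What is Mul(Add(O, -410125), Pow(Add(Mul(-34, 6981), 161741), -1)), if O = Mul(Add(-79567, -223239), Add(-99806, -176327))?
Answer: Rational(-83614319073, 75613) ≈ -1.1058e+6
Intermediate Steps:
O = 83614729198 (O = Mul(-302806, -276133) = 83614729198)
Mul(Add(O, -410125), Pow(Add(Mul(-34, 6981), 161741), -1)) = Mul(Add(83614729198, -410125), Pow(Add(Mul(-34, 6981), 161741), -1)) = Mul(83614319073, Pow(Add(-237354, 161741), -1)) = Mul(83614319073, Pow(-75613, -1)) = Mul(83614319073, Rational(-1, 75613)) = Rational(-83614319073, 75613)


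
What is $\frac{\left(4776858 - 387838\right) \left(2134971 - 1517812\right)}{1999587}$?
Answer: $\frac{2708723194180}{1999587} \approx 1.3546 \cdot 10^{6}$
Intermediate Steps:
$\frac{\left(4776858 - 387838\right) \left(2134971 - 1517812\right)}{1999587} = 4389020 \cdot 617159 \cdot \frac{1}{1999587} = 2708723194180 \cdot \frac{1}{1999587} = \frac{2708723194180}{1999587}$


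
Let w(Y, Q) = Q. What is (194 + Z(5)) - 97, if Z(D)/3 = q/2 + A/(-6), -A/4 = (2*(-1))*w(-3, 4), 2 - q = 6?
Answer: 75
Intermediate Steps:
q = -4 (q = 2 - 1*6 = 2 - 6 = -4)
A = 32 (A = -4*2*(-1)*4 = -(-8)*4 = -4*(-8) = 32)
Z(D) = -22 (Z(D) = 3*(-4/2 + 32/(-6)) = 3*(-4*½ + 32*(-⅙)) = 3*(-2 - 16/3) = 3*(-22/3) = -22)
(194 + Z(5)) - 97 = (194 - 22) - 97 = 172 - 97 = 75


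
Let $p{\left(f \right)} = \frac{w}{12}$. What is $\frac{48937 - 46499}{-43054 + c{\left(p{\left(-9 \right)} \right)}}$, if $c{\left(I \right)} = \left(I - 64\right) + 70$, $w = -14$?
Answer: $- \frac{14628}{258295} \approx -0.056633$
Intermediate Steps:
$p{\left(f \right)} = - \frac{7}{6}$ ($p{\left(f \right)} = - \frac{14}{12} = \left(-14\right) \frac{1}{12} = - \frac{7}{6}$)
$c{\left(I \right)} = 6 + I$ ($c{\left(I \right)} = \left(-64 + I\right) + 70 = 6 + I$)
$\frac{48937 - 46499}{-43054 + c{\left(p{\left(-9 \right)} \right)}} = \frac{48937 - 46499}{-43054 + \left(6 - \frac{7}{6}\right)} = \frac{2438}{-43054 + \frac{29}{6}} = \frac{2438}{- \frac{258295}{6}} = 2438 \left(- \frac{6}{258295}\right) = - \frac{14628}{258295}$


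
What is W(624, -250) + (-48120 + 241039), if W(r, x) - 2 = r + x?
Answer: 193295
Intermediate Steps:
W(r, x) = 2 + r + x (W(r, x) = 2 + (r + x) = 2 + r + x)
W(624, -250) + (-48120 + 241039) = (2 + 624 - 250) + (-48120 + 241039) = 376 + 192919 = 193295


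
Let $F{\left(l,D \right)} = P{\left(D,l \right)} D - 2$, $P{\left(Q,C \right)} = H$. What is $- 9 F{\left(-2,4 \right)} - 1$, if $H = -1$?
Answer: $53$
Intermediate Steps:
$P{\left(Q,C \right)} = -1$
$F{\left(l,D \right)} = -2 - D$ ($F{\left(l,D \right)} = - D - 2 = -2 - D$)
$- 9 F{\left(-2,4 \right)} - 1 = - 9 \left(-2 - 4\right) - 1 = \left(-9\right) \left(-6\right) - 1 = 54 - 1 = 53$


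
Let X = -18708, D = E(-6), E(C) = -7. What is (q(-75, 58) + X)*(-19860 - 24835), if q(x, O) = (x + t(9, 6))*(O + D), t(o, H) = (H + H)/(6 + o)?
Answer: 1005288879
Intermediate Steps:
D = -7
t(o, H) = 2*H/(6 + o) (t(o, H) = (2*H)/(6 + o) = 2*H/(6 + o))
q(x, O) = (-7 + O)*(⅘ + x) (q(x, O) = (x + 2*6/(6 + 9))*(O - 7) = (x + 2*6/15)*(-7 + O) = (x + 2*6*(1/15))*(-7 + O) = (x + ⅘)*(-7 + O) = (⅘ + x)*(-7 + O) = (-7 + O)*(⅘ + x))
(q(-75, 58) + X)*(-19860 - 24835) = ((-28/5 - 7*(-75) + (⅘)*58 + 58*(-75)) - 18708)*(-19860 - 24835) = ((-28/5 + 525 + 232/5 - 4350) - 18708)*(-44695) = (-18921/5 - 18708)*(-44695) = -112461/5*(-44695) = 1005288879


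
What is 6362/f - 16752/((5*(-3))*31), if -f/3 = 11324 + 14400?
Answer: 214971169/5980830 ≈ 35.943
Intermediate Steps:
f = -77172 (f = -3*(11324 + 14400) = -3*25724 = -77172)
6362/f - 16752/((5*(-3))*31) = 6362/(-77172) - 16752/((5*(-3))*31) = 6362*(-1/77172) - 16752/((-15*31)) = -3181/38586 - 16752/(-465) = -3181/38586 - 16752*(-1/465) = -3181/38586 + 5584/155 = 214971169/5980830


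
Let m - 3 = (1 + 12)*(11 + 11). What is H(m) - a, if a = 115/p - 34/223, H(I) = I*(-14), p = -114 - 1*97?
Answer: -190343619/47053 ≈ -4045.3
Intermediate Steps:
p = -211 (p = -114 - 97 = -211)
m = 289 (m = 3 + (1 + 12)*(11 + 11) = 3 + 13*22 = 3 + 286 = 289)
H(I) = -14*I
a = -32819/47053 (a = 115/(-211) - 34/223 = 115*(-1/211) - 34*1/223 = -115/211 - 34/223 = -32819/47053 ≈ -0.69749)
H(m) - a = -14*289 - 1*(-32819/47053) = -4046 + 32819/47053 = -190343619/47053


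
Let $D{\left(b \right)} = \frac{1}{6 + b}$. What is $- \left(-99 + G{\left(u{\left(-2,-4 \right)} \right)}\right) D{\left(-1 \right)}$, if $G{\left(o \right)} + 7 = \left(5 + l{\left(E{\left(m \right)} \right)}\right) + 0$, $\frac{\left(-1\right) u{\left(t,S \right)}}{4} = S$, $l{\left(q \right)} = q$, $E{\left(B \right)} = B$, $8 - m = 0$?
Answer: $\frac{93}{5} \approx 18.6$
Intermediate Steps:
$m = 8$ ($m = 8 - 0 = 8 + 0 = 8$)
$u{\left(t,S \right)} = - 4 S$
$G{\left(o \right)} = 6$ ($G{\left(o \right)} = -7 + \left(\left(5 + 8\right) + 0\right) = -7 + \left(13 + 0\right) = -7 + 13 = 6$)
$- \left(-99 + G{\left(u{\left(-2,-4 \right)} \right)}\right) D{\left(-1 \right)} = - \frac{-99 + 6}{6 - 1} = - \frac{-93}{5} = \left(-1\right) \left(- \frac{93}{5}\right) = \frac{93}{5}$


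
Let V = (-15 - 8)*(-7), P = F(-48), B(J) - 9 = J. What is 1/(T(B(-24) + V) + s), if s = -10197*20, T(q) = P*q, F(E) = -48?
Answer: -1/210948 ≈ -4.7405e-6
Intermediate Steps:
B(J) = 9 + J
P = -48
V = 161 (V = -23*(-7) = 161)
T(q) = -48*q
s = -203940
1/(T(B(-24) + V) + s) = 1/(-48*((9 - 24) + 161) - 203940) = 1/(-48*(-15 + 161) - 203940) = 1/(-48*146 - 203940) = 1/(-7008 - 203940) = 1/(-210948) = -1/210948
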